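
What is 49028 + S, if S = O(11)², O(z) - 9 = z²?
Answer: 65928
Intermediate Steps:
O(z) = 9 + z²
S = 16900 (S = (9 + 11²)² = (9 + 121)² = 130² = 16900)
49028 + S = 49028 + 16900 = 65928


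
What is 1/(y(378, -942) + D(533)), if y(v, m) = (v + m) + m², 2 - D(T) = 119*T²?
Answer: -1/32919789 ≈ -3.0377e-8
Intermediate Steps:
D(T) = 2 - 119*T²
y(v, m) = m + v + m² (y(v, m) = (m + v) + m² = m + v + m²)
1/(y(378, -942) + D(533)) = 1/((-942 + 378 + (-942)²) + (2 - 119*533²)) = 1/((-942 + 378 + 887364) + (2 - 119*284089)) = 1/(886800 + (2 - 33806591)) = 1/(886800 - 33806589) = 1/(-32919789) = -1/32919789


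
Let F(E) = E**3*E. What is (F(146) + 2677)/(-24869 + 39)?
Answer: -454374533/24830 ≈ -18299.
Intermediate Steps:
F(E) = E**4
(F(146) + 2677)/(-24869 + 39) = (146**4 + 2677)/(-24869 + 39) = (454371856 + 2677)/(-24830) = 454374533*(-1/24830) = -454374533/24830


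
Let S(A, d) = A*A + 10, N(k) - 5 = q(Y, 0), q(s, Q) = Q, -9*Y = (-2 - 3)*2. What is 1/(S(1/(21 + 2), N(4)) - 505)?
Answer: -529/261854 ≈ -0.0020202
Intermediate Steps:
Y = 10/9 (Y = -(-2 - 3)*2/9 = -(-5)*2/9 = -⅑*(-10) = 10/9 ≈ 1.1111)
N(k) = 5 (N(k) = 5 + 0 = 5)
S(A, d) = 10 + A² (S(A, d) = A² + 10 = 10 + A²)
1/(S(1/(21 + 2), N(4)) - 505) = 1/((10 + (1/(21 + 2))²) - 505) = 1/((10 + (1/23)²) - 505) = 1/((10 + 1/529) - 505) = 1/(5291/529 - 505) = 1/(-261854/529) = -529/261854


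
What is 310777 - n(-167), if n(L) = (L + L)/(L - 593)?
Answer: 118095093/380 ≈ 3.1078e+5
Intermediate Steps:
n(L) = 2*L/(-593 + L) (n(L) = (2*L)/(-593 + L) = 2*L/(-593 + L))
310777 - n(-167) = 310777 - 2*(-167)/(-593 - 167) = 310777 - 2*(-167)/(-760) = 310777 - 2*(-167)*(-1)/760 = 310777 - 1*167/380 = 310777 - 167/380 = 118095093/380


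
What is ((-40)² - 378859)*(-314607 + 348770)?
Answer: -12888299217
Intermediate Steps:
((-40)² - 378859)*(-314607 + 348770) = (1600 - 378859)*34163 = -377259*34163 = -12888299217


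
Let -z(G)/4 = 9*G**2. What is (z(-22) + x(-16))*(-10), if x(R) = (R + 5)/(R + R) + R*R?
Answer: 2746825/16 ≈ 1.7168e+5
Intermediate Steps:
x(R) = R**2 + (5 + R)/(2*R) (x(R) = (5 + R)/((2*R)) + R**2 = (5 + R)*(1/(2*R)) + R**2 = (5 + R)/(2*R) + R**2 = R**2 + (5 + R)/(2*R))
z(G) = -36*G**2
(z(-22) + x(-16))*(-10) = (-36*(-22)**2 + (1/2)*(5 - 16 + 2*(-16)**3)/(-16))*(-10) = (-36*484 + (1/2)*(-1/16)*(5 - 16 + 2*(-4096)))*(-10) = (-17424 + (1/2)*(-1/16)*(5 - 16 - 8192))*(-10) = (-17424 + (1/2)*(-1/16)*(-8203))*(-10) = (-17424 + 8203/32)*(-10) = -549365/32*(-10) = 2746825/16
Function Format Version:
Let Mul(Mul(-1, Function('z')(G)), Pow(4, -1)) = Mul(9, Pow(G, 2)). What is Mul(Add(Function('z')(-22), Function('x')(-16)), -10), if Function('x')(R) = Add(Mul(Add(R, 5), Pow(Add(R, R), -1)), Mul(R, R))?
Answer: Rational(2746825, 16) ≈ 1.7168e+5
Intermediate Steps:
Function('x')(R) = Add(Pow(R, 2), Mul(Rational(1, 2), Pow(R, -1), Add(5, R))) (Function('x')(R) = Add(Mul(Add(5, R), Pow(Mul(2, R), -1)), Pow(R, 2)) = Add(Mul(Add(5, R), Mul(Rational(1, 2), Pow(R, -1))), Pow(R, 2)) = Add(Mul(Rational(1, 2), Pow(R, -1), Add(5, R)), Pow(R, 2)) = Add(Pow(R, 2), Mul(Rational(1, 2), Pow(R, -1), Add(5, R))))
Function('z')(G) = Mul(-36, Pow(G, 2)) (Function('z')(G) = Mul(-4, Mul(9, Pow(G, 2))) = Mul(-36, Pow(G, 2)))
Mul(Add(Function('z')(-22), Function('x')(-16)), -10) = Mul(Add(Mul(-36, Pow(-22, 2)), Mul(Rational(1, 2), Pow(-16, -1), Add(5, -16, Mul(2, Pow(-16, 3))))), -10) = Mul(Add(Mul(-36, 484), Mul(Rational(1, 2), Rational(-1, 16), Add(5, -16, Mul(2, -4096)))), -10) = Mul(Add(-17424, Mul(Rational(1, 2), Rational(-1, 16), Add(5, -16, -8192))), -10) = Mul(Add(-17424, Mul(Rational(1, 2), Rational(-1, 16), -8203)), -10) = Mul(Add(-17424, Rational(8203, 32)), -10) = Mul(Rational(-549365, 32), -10) = Rational(2746825, 16)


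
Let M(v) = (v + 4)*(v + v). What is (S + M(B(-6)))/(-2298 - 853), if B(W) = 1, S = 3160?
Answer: -3170/3151 ≈ -1.0060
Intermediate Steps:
M(v) = 2*v*(4 + v) (M(v) = (4 + v)*(2*v) = 2*v*(4 + v))
(S + M(B(-6)))/(-2298 - 853) = (3160 + 2*1*(4 + 1))/(-2298 - 853) = (3160 + 2*1*5)/(-3151) = (3160 + 10)*(-1/3151) = 3170*(-1/3151) = -3170/3151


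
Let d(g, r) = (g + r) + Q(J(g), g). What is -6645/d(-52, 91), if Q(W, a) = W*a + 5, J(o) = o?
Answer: -2215/916 ≈ -2.4181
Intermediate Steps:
Q(W, a) = 5 + W*a
d(g, r) = 5 + g + r + g**2 (d(g, r) = (g + r) + (5 + g*g) = (g + r) + (5 + g**2) = 5 + g + r + g**2)
-6645/d(-52, 91) = -6645/(5 - 52 + 91 + (-52)**2) = -6645/(5 - 52 + 91 + 2704) = -6645/2748 = -6645*1/2748 = -2215/916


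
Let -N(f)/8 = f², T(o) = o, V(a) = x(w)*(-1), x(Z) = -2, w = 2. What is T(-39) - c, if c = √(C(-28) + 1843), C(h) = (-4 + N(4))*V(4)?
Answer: -39 - √1579 ≈ -78.737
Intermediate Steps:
V(a) = 2 (V(a) = -2*(-1) = 2)
N(f) = -8*f²
C(h) = -264 (C(h) = (-4 - 8*4²)*2 = (-4 - 8*16)*2 = (-4 - 128)*2 = -132*2 = -264)
c = √1579 (c = √(-264 + 1843) = √1579 ≈ 39.737)
T(-39) - c = -39 - √1579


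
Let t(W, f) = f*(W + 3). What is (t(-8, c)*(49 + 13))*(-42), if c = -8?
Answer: -104160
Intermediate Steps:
t(W, f) = f*(3 + W)
(t(-8, c)*(49 + 13))*(-42) = ((-8*(3 - 8))*(49 + 13))*(-42) = (-8*(-5)*62)*(-42) = (40*62)*(-42) = 2480*(-42) = -104160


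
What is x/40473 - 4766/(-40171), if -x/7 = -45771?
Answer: 4354520735/541946961 ≈ 8.0350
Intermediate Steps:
x = 320397 (x = -7*(-45771) = 320397)
x/40473 - 4766/(-40171) = 320397/40473 - 4766/(-40171) = 320397*(1/40473) - 4766*(-1/40171) = 106799/13491 + 4766/40171 = 4354520735/541946961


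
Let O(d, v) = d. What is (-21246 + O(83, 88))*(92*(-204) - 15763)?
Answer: 730779553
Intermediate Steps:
(-21246 + O(83, 88))*(92*(-204) - 15763) = (-21246 + 83)*(92*(-204) - 15763) = -21163*(-18768 - 15763) = -21163*(-34531) = 730779553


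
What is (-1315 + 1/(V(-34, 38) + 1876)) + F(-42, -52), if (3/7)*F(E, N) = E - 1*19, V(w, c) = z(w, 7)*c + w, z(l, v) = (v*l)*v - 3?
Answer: -269227763/184740 ≈ -1457.3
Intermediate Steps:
z(l, v) = -3 + l*v² (z(l, v) = (l*v)*v - 3 = l*v² - 3 = -3 + l*v²)
V(w, c) = w + c*(-3 + 49*w) (V(w, c) = (-3 + w*7²)*c + w = (-3 + w*49)*c + w = (-3 + 49*w)*c + w = c*(-3 + 49*w) + w = w + c*(-3 + 49*w))
F(E, N) = -133/3 + 7*E/3 (F(E, N) = 7*(E - 1*19)/3 = 7*(E - 19)/3 = 7*(-19 + E)/3 = -133/3 + 7*E/3)
(-1315 + 1/(V(-34, 38) + 1876)) + F(-42, -52) = (-1315 + 1/((-34 + 38*(-3 + 49*(-34))) + 1876)) + (-133/3 + (7/3)*(-42)) = (-1315 + 1/((-34 + 38*(-3 - 1666)) + 1876)) + (-133/3 - 98) = (-1315 + 1/((-34 + 38*(-1669)) + 1876)) - 427/3 = (-1315 + 1/((-34 - 63422) + 1876)) - 427/3 = (-1315 + 1/(-63456 + 1876)) - 427/3 = (-1315 + 1/(-61580)) - 427/3 = (-1315 - 1/61580) - 427/3 = -80977701/61580 - 427/3 = -269227763/184740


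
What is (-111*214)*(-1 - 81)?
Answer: 1947828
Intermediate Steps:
(-111*214)*(-1 - 81) = -23754*(-82) = 1947828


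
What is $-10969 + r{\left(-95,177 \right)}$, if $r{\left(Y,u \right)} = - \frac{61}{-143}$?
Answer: $- \frac{1568506}{143} \approx -10969.0$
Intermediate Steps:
$r{\left(Y,u \right)} = \frac{61}{143}$ ($r{\left(Y,u \right)} = \left(-61\right) \left(- \frac{1}{143}\right) = \frac{61}{143}$)
$-10969 + r{\left(-95,177 \right)} = -10969 + \frac{61}{143} = - \frac{1568506}{143}$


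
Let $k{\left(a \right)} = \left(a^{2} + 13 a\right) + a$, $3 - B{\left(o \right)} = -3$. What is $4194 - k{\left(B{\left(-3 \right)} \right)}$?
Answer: $4074$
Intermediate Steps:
$B{\left(o \right)} = 6$ ($B{\left(o \right)} = 3 - -3 = 3 + 3 = 6$)
$k{\left(a \right)} = a^{2} + 14 a$
$4194 - k{\left(B{\left(-3 \right)} \right)} = 4194 - 6 \left(14 + 6\right) = 4194 - 6 \cdot 20 = 4194 - 120 = 4074$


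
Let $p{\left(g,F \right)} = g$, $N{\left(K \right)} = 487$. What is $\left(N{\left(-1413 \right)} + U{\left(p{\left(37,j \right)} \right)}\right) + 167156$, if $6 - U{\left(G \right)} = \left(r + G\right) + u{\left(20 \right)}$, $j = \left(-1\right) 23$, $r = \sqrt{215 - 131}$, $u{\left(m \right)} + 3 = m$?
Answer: $167595 - 2 \sqrt{21} \approx 1.6759 \cdot 10^{5}$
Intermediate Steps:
$u{\left(m \right)} = -3 + m$
$r = 2 \sqrt{21}$ ($r = \sqrt{84} = 2 \sqrt{21} \approx 9.1651$)
$j = -23$
$U{\left(G \right)} = -11 - G - 2 \sqrt{21}$ ($U{\left(G \right)} = 6 - \left(\left(2 \sqrt{21} + G\right) + \left(-3 + 20\right)\right) = 6 - \left(\left(G + 2 \sqrt{21}\right) + 17\right) = 6 - \left(17 + G + 2 \sqrt{21}\right) = -11 - G - 2 \sqrt{21}$)
$\left(N{\left(-1413 \right)} + U{\left(p{\left(37,j \right)} \right)}\right) + 167156 = \left(487 - \left(48 + 2 \sqrt{21}\right)\right) + 167156 = \left(439 - 2 \sqrt{21}\right) + 167156 = 167595 - 2 \sqrt{21}$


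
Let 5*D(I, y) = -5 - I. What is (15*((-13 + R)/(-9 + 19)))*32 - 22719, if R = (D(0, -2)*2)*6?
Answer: -23919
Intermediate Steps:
D(I, y) = -1 - I/5 (D(I, y) = (-5 - I)/5 = -1 - I/5)
R = -12 (R = ((-1 - ⅕*0)*2)*6 = ((-1 + 0)*2)*6 = -1*2*6 = -2*6 = -12)
(15*((-13 + R)/(-9 + 19)))*32 - 22719 = (15*((-13 - 12)/(-9 + 19)))*32 - 22719 = (15*(-25/10))*32 - 22719 = (15*(-25*⅒))*32 - 22719 = (15*(-5/2))*32 - 22719 = -75/2*32 - 22719 = -1200 - 22719 = -23919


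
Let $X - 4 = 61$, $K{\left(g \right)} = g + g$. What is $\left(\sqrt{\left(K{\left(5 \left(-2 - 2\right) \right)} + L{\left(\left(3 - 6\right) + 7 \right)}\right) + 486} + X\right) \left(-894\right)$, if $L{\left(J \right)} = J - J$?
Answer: $-58110 - 894 \sqrt{446} \approx -76990.0$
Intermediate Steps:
$L{\left(J \right)} = 0$
$K{\left(g \right)} = 2 g$
$X = 65$ ($X = 4 + 61 = 65$)
$\left(\sqrt{\left(K{\left(5 \left(-2 - 2\right) \right)} + L{\left(\left(3 - 6\right) + 7 \right)}\right) + 486} + X\right) \left(-894\right) = \left(\sqrt{\left(2 \cdot 5 \left(-2 - 2\right) + 0\right) + 486} + 65\right) \left(-894\right) = \left(\sqrt{\left(2 \cdot 5 \left(-4\right) + 0\right) + 486} + 65\right) \left(-894\right) = \left(\sqrt{\left(2 \left(-20\right) + 0\right) + 486} + 65\right) \left(-894\right) = \left(\sqrt{\left(-40 + 0\right) + 486} + 65\right) \left(-894\right) = \left(\sqrt{-40 + 486} + 65\right) \left(-894\right) = \left(\sqrt{446} + 65\right) \left(-894\right) = \left(65 + \sqrt{446}\right) \left(-894\right) = -58110 - 894 \sqrt{446}$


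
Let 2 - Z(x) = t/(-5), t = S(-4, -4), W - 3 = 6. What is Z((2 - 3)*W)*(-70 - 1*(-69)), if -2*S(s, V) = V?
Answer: -12/5 ≈ -2.4000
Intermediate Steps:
W = 9 (W = 3 + 6 = 9)
S(s, V) = -V/2
t = 2 (t = -½*(-4) = 2)
Z(x) = 12/5 (Z(x) = 2 - 2/(-5) = 2 - 2*(-1)/5 = 2 - 1*(-⅖) = 2 + ⅖ = 12/5)
Z((2 - 3)*W)*(-70 - 1*(-69)) = 12*(-70 - 1*(-69))/5 = 12*(-70 + 69)/5 = (12/5)*(-1) = -12/5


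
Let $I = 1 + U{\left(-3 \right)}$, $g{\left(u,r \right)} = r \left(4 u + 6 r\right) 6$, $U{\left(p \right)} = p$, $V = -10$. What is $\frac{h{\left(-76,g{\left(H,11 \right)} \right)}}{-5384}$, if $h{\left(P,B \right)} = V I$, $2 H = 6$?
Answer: $- \frac{5}{1346} \approx -0.0037147$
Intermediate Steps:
$H = 3$ ($H = \frac{1}{2} \cdot 6 = 3$)
$g{\left(u,r \right)} = 6 r \left(4 u + 6 r\right)$
$I = -2$ ($I = 1 - 3 = -2$)
$h{\left(P,B \right)} = 20$ ($h{\left(P,B \right)} = \left(-10\right) \left(-2\right) = 20$)
$\frac{h{\left(-76,g{\left(H,11 \right)} \right)}}{-5384} = \frac{20}{-5384} = 20 \left(- \frac{1}{5384}\right) = - \frac{5}{1346}$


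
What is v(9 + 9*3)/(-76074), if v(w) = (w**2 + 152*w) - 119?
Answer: -6649/76074 ≈ -0.087402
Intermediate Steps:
v(w) = -119 + w**2 + 152*w
v(9 + 9*3)/(-76074) = (-119 + (9 + 9*3)**2 + 152*(9 + 9*3))/(-76074) = (-119 + (9 + 27)**2 + 152*(9 + 27))*(-1/76074) = (-119 + 36**2 + 152*36)*(-1/76074) = (-119 + 1296 + 5472)*(-1/76074) = 6649*(-1/76074) = -6649/76074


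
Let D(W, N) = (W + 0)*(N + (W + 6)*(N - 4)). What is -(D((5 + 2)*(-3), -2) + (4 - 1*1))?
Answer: 1845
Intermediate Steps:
D(W, N) = W*(N + (-4 + N)*(6 + W)) (D(W, N) = W*(N + (6 + W)*(-4 + N)) = W*(N + (-4 + N)*(6 + W)))
-(D((5 + 2)*(-3), -2) + (4 - 1*1)) = -(((5 + 2)*(-3))*(-24 - 4*(5 + 2)*(-3) + 7*(-2) - 2*(5 + 2)*(-3)) + (4 - 1*1)) = -((7*(-3))*(-24 - 28*(-3) - 14 - 14*(-3)) + (4 - 1)) = -(-21*(-24 - 4*(-21) - 14 - 2*(-21)) + 3) = -(-21*(-24 + 84 - 14 + 42) + 3) = -(-21*88 + 3) = -(-1848 + 3) = -1*(-1845) = 1845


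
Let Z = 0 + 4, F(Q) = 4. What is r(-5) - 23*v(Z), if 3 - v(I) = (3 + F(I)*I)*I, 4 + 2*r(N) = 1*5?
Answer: 3359/2 ≈ 1679.5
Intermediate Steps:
r(N) = ½ (r(N) = -2 + (1*5)/2 = -2 + (½)*5 = -2 + 5/2 = ½)
Z = 4
v(I) = 3 - I*(3 + 4*I) (v(I) = 3 - (3 + 4*I)*I = 3 - I*(3 + 4*I))
r(-5) - 23*v(Z) = ½ - 23*(3 - 4*4² - 3*4) = ½ - 23*(3 - 4*16 - 12) = ½ - 23*(3 - 64 - 12) = ½ - 23*(-73) = ½ + 1679 = 3359/2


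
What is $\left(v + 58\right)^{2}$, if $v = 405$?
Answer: $214369$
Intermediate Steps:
$\left(v + 58\right)^{2} = \left(405 + 58\right)^{2} = 463^{2} = 214369$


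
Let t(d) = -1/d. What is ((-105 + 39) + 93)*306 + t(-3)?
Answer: 24787/3 ≈ 8262.3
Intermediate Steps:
((-105 + 39) + 93)*306 + t(-3) = ((-105 + 39) + 93)*306 - 1/(-3) = (-66 + 93)*306 - 1*(-1/3) = 27*306 + 1/3 = 8262 + 1/3 = 24787/3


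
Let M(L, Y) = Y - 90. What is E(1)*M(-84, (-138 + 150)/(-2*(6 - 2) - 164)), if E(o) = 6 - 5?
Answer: -3873/43 ≈ -90.070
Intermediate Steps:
M(L, Y) = -90 + Y
E(o) = 1
E(1)*M(-84, (-138 + 150)/(-2*(6 - 2) - 164)) = 1*(-90 + (-138 + 150)/(-2*(6 - 2) - 164)) = 1*(-90 + 12/(-2*4 - 164)) = 1*(-90 + 12/(-8 - 164)) = 1*(-90 + 12/(-172)) = 1*(-90 + 12*(-1/172)) = 1*(-90 - 3/43) = 1*(-3873/43) = -3873/43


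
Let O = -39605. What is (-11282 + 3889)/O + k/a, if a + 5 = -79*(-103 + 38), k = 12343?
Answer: 105354121/40634730 ≈ 2.5927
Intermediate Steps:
a = 5130 (a = -5 - 79*(-103 + 38) = -5 - 79*(-65) = -5 + 5135 = 5130)
(-11282 + 3889)/O + k/a = (-11282 + 3889)/(-39605) + 12343/5130 = -7393*(-1/39605) + 12343*(1/5130) = 7393/39605 + 12343/5130 = 105354121/40634730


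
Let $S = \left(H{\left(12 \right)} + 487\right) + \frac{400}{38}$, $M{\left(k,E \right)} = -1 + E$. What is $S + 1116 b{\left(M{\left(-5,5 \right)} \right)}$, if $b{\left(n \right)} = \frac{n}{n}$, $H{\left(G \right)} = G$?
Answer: $\frac{30885}{19} \approx 1625.5$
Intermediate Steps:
$S = \frac{9681}{19}$ ($S = \left(12 + 487\right) + \frac{400}{38} = 499 + 400 \cdot \frac{1}{38} = 499 + \frac{200}{19} = \frac{9681}{19} \approx 509.53$)
$b{\left(n \right)} = 1$
$S + 1116 b{\left(M{\left(-5,5 \right)} \right)} = \frac{9681}{19} + 1116 \cdot 1 = \frac{9681}{19} + 1116 = \frac{30885}{19}$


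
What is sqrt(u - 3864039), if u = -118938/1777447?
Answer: 3*I*sqrt(1356414172232849093)/1777447 ≈ 1965.7*I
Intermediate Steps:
u = -118938/1777447 (u = -118938*1/1777447 = -118938/1777447 ≈ -0.066915)
sqrt(u - 3864039) = sqrt(-118938/1777447 - 3864039) = sqrt(-6868124647371/1777447) = 3*I*sqrt(1356414172232849093)/1777447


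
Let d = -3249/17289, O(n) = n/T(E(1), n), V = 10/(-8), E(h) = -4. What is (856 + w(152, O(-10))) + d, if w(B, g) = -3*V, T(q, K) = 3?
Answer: 6604875/7684 ≈ 859.56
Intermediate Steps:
V = -5/4 (V = 10*(-⅛) = -5/4 ≈ -1.2500)
O(n) = n/3
w(B, g) = 15/4 (w(B, g) = -3*(-5/4) = 15/4)
d = -361/1921 (d = -3249*1/17289 = -361/1921 ≈ -0.18792)
(856 + w(152, O(-10))) + d = (856 + 15/4) - 361/1921 = 3439/4 - 361/1921 = 6604875/7684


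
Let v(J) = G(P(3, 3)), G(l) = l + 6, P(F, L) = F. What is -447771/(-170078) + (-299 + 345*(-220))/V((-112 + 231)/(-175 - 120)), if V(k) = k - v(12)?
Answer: 956093826436/117949093 ≈ 8106.0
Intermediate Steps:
G(l) = 6 + l
v(J) = 9 (v(J) = 6 + 3 = 9)
V(k) = -9 + k (V(k) = k - 1*9 = k - 9 = -9 + k)
-447771/(-170078) + (-299 + 345*(-220))/V((-112 + 231)/(-175 - 120)) = -447771/(-170078) + (-299 + 345*(-220))/(-9 + (-112 + 231)/(-175 - 120)) = -447771*(-1/170078) + (-299 - 75900)/(-9 + 119/(-295)) = 447771/170078 - 76199/(-9 + 119*(-1/295)) = 447771/170078 - 76199/(-9 - 119/295) = 447771/170078 - 76199/(-2774/295) = 447771/170078 - 76199*(-295/2774) = 447771/170078 + 22478705/2774 = 956093826436/117949093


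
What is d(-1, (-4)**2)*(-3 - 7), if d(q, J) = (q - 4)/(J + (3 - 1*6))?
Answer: 50/13 ≈ 3.8462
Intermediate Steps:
d(q, J) = (-4 + q)/(-3 + J) (d(q, J) = (-4 + q)/(J + (3 - 6)) = (-4 + q)/(J - 3) = (-4 + q)/(-3 + J))
d(-1, (-4)**2)*(-3 - 7) = ((-4 - 1)/(-3 + (-4)**2))*(-3 - 7) = (-5/(-3 + 16))*(-10) = (-5/13)*(-10) = ((1/13)*(-5))*(-10) = -5/13*(-10) = 50/13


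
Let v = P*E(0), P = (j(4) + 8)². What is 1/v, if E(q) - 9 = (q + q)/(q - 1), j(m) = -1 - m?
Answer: 1/81 ≈ 0.012346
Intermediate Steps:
E(q) = 9 + 2*q/(-1 + q) (E(q) = 9 + (q + q)/(q - 1) = 9 + (2*q)/(-1 + q) = 9 + 2*q/(-1 + q))
P = 9 (P = ((-1 - 1*4) + 8)² = ((-1 - 4) + 8)² = (-5 + 8)² = 3² = 9)
v = 81 (v = 9*((-9 + 11*0)/(-1 + 0)) = 9*((-9 + 0)/(-1)) = 9*(-1*(-9)) = 9*9 = 81)
1/v = 1/81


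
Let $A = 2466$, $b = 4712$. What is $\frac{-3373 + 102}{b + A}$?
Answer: $- \frac{3271}{7178} \approx -0.4557$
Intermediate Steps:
$\frac{-3373 + 102}{b + A} = \frac{-3373 + 102}{4712 + 2466} = - \frac{3271}{7178}$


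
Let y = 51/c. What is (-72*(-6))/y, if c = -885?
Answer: -127440/17 ≈ -7496.5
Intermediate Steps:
y = -17/295 (y = 51/(-885) = 51*(-1/885) = -17/295 ≈ -0.057627)
(-72*(-6))/y = (-72*(-6))/(-17/295) = 432*(-295/17) = -127440/17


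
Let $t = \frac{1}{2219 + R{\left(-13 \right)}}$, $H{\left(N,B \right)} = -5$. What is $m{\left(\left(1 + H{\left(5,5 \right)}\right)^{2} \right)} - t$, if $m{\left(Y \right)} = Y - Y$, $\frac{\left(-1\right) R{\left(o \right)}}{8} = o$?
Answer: $- \frac{1}{2323} \approx -0.00043048$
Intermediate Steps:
$R{\left(o \right)} = - 8 o$
$m{\left(Y \right)} = 0$
$t = \frac{1}{2323}$ ($t = \frac{1}{2219 - -104} = \frac{1}{2219 + 104} = \frac{1}{2323} \approx 0.00043048$)
$m{\left(\left(1 + H{\left(5,5 \right)}\right)^{2} \right)} - t = 0 - \frac{1}{2323} = - \frac{1}{2323}$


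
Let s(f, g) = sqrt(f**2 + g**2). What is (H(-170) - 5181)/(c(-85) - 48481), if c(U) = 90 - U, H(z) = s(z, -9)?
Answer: 1727/16102 - sqrt(28981)/48306 ≈ 0.10373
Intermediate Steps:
H(z) = sqrt(81 + z**2) (H(z) = sqrt(z**2 + (-9)**2) = sqrt(z**2 + 81) = sqrt(81 + z**2))
(H(-170) - 5181)/(c(-85) - 48481) = (sqrt(81 + (-170)**2) - 5181)/((90 - 1*(-85)) - 48481) = (sqrt(81 + 28900) - 5181)/((90 + 85) - 48481) = (sqrt(28981) - 5181)/(175 - 48481) = (-5181 + sqrt(28981))/(-48306) = (-5181 + sqrt(28981))*(-1/48306) = 1727/16102 - sqrt(28981)/48306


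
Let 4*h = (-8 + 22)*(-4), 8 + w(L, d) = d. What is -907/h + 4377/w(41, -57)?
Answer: -2323/910 ≈ -2.5527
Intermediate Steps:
w(L, d) = -8 + d
h = -14 (h = ((-8 + 22)*(-4))/4 = (14*(-4))/4 = (¼)*(-56) = -14)
-907/h + 4377/w(41, -57) = -907/(-14) + 4377/(-8 - 57) = -907*(-1/14) + 4377/(-65) = 907/14 + 4377*(-1/65) = 907/14 - 4377/65 = -2323/910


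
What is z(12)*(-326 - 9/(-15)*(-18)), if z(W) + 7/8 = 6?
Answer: -17261/10 ≈ -1726.1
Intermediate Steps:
z(W) = 41/8 (z(W) = -7/8 + 6 = 41/8)
z(12)*(-326 - 9/(-15)*(-18)) = 41*(-326 - 9/(-15)*(-18))/8 = 41*(-326 - 9*(-1/15)*(-18))/8 = 41*(-326 + (3/5)*(-18))/8 = 41*(-326 - 54/5)/8 = (41/8)*(-1684/5) = -17261/10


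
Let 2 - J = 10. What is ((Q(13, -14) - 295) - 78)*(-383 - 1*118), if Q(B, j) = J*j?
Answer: 130761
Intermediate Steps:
J = -8 (J = 2 - 1*10 = 2 - 10 = -8)
Q(B, j) = -8*j
((Q(13, -14) - 295) - 78)*(-383 - 1*118) = ((-8*(-14) - 295) - 78)*(-383 - 1*118) = ((112 - 295) - 78)*(-383 - 118) = (-183 - 78)*(-501) = -261*(-501) = 130761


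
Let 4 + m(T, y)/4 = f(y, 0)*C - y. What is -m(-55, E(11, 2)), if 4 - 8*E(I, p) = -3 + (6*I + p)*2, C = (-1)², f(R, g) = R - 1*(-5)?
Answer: -4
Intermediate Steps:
f(R, g) = 5 + R (f(R, g) = R + 5 = 5 + R)
C = 1
E(I, p) = 7/8 - 3*I/2 - p/4 (E(I, p) = ½ - (-3 + (6*I + p)*2)/8 = ½ - (-3 + (p + 6*I)*2)/8 = ½ - (-3 + (2*p + 12*I))/8 = ½ - (-3 + 2*p + 12*I)/8 = ½ + (3/8 - 3*I/2 - p/4) = 7/8 - 3*I/2 - p/4)
m(T, y) = 4 (m(T, y) = -16 + 4*((5 + y)*1 - y) = -16 + 4*((5 + y) - y) = -16 + 4*5 = -16 + 20 = 4)
-m(-55, E(11, 2)) = -1*4 = -4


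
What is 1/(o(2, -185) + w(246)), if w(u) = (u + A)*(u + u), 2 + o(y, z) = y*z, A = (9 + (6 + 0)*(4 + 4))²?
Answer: 1/1719168 ≈ 5.8168e-7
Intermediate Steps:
A = 3249 (A = (9 + 6*8)² = (9 + 48)² = 57² = 3249)
o(y, z) = -2 + y*z
w(u) = 2*u*(3249 + u) (w(u) = (u + 3249)*(u + u) = (3249 + u)*(2*u) = 2*u*(3249 + u))
1/(o(2, -185) + w(246)) = 1/((-2 + 2*(-185)) + 2*246*(3249 + 246)) = 1/((-2 - 370) + 2*246*3495) = 1/(-372 + 1719540) = 1/1719168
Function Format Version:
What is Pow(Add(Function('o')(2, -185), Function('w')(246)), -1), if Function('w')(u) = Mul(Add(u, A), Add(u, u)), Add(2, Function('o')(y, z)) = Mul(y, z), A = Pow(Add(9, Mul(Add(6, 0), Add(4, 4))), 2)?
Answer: Rational(1, 1719168) ≈ 5.8168e-7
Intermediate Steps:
A = 3249 (A = Pow(Add(9, Mul(6, 8)), 2) = Pow(Add(9, 48), 2) = Pow(57, 2) = 3249)
Function('o')(y, z) = Add(-2, Mul(y, z))
Function('w')(u) = Mul(2, u, Add(3249, u)) (Function('w')(u) = Mul(Add(u, 3249), Add(u, u)) = Mul(Add(3249, u), Mul(2, u)) = Mul(2, u, Add(3249, u)))
Pow(Add(Function('o')(2, -185), Function('w')(246)), -1) = Pow(Add(Add(-2, Mul(2, -185)), Mul(2, 246, Add(3249, 246))), -1) = Pow(Add(Add(-2, -370), Mul(2, 246, 3495)), -1) = Pow(Add(-372, 1719540), -1) = Pow(1719168, -1) = Rational(1, 1719168)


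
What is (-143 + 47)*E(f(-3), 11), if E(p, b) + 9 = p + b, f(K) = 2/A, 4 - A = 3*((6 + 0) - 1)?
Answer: -1920/11 ≈ -174.55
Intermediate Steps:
A = -11 (A = 4 - 3*((6 + 0) - 1) = 4 - 3*(6 - 1) = 4 - 3*5 = 4 - 1*15 = 4 - 15 = -11)
f(K) = -2/11 (f(K) = 2/(-11) = 2*(-1/11) = -2/11)
E(p, b) = -9 + b + p (E(p, b) = -9 + (p + b) = -9 + (b + p) = -9 + b + p)
(-143 + 47)*E(f(-3), 11) = (-143 + 47)*(-9 + 11 - 2/11) = -96*20/11 = -1920/11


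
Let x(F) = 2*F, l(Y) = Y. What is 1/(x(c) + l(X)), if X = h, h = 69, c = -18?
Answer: 1/33 ≈ 0.030303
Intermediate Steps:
X = 69
1/(x(c) + l(X)) = 1/(2*(-18) + 69) = 1/(-36 + 69) = 1/33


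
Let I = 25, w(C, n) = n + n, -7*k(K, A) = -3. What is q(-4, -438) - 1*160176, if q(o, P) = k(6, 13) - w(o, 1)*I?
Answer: -1121579/7 ≈ -1.6023e+5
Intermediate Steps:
k(K, A) = 3/7 (k(K, A) = -1/7*(-3) = 3/7)
w(C, n) = 2*n
q(o, P) = -347/7 (q(o, P) = 3/7 - 2*1*25 = 3/7 - 2*25 = 3/7 - 1*50 = 3/7 - 50 = -347/7)
q(-4, -438) - 1*160176 = -347/7 - 1*160176 = -347/7 - 160176 = -1121579/7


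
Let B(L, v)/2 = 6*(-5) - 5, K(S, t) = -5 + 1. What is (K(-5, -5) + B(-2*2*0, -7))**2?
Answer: 5476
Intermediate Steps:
K(S, t) = -4
B(L, v) = -70 (B(L, v) = 2*(6*(-5) - 5) = 2*(-30 - 5) = 2*(-35) = -70)
(K(-5, -5) + B(-2*2*0, -7))**2 = (-4 - 70)**2 = (-74)**2 = 5476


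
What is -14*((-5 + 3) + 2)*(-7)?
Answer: 0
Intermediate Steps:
-14*((-5 + 3) + 2)*(-7) = -14*(-2 + 2)*(-7) = -14*0*(-7) = 0*(-7) = 0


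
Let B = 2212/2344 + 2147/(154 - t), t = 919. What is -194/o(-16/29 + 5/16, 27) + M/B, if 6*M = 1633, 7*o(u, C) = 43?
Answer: -6380474311/35909171 ≈ -177.68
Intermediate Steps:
o(u, C) = 43/7 (o(u, C) = (⅐)*43 = 43/7)
M = 1633/6 (M = (⅙)*1633 = 1633/6 ≈ 272.17)
B = -835097/448290 (B = 2212/2344 + 2147/(154 - 1*919) = 2212*(1/2344) + 2147/(154 - 919) = 553/586 + 2147/(-765) = 553/586 + 2147*(-1/765) = 553/586 - 2147/765 = -835097/448290 ≈ -1.8629)
-194/o(-16/29 + 5/16, 27) + M/B = -194/43/7 + 1633/(6*(-835097/448290)) = -194*7/43 + (1633/6)*(-448290/835097) = -1358/43 - 122009595/835097 = -6380474311/35909171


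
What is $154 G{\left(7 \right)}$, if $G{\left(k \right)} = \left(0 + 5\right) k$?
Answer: $5390$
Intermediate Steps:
$G{\left(k \right)} = 5 k$
$154 G{\left(7 \right)} = 154 \cdot 5 \cdot 7 = 154 \cdot 35 = 5390$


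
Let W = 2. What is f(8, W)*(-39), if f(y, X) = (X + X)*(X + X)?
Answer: -624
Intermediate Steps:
f(y, X) = 4*X² (f(y, X) = (2*X)*(2*X) = 4*X²)
f(8, W)*(-39) = (4*2²)*(-39) = (4*4)*(-39) = 16*(-39) = -624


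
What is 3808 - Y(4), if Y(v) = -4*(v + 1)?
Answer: 3828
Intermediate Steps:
Y(v) = -4 - 4*v (Y(v) = -4*(1 + v) = -4 - 4*v)
3808 - Y(4) = 3808 - (-4 - 4*4) = 3808 - (-4 - 16) = 3808 - 1*(-20) = 3808 + 20 = 3828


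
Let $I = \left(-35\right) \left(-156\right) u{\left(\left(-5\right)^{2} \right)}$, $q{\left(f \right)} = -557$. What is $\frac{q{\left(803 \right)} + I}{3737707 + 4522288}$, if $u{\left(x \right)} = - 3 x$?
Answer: $- \frac{410057}{8259995} \approx -0.049644$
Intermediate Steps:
$I = -409500$ ($I = \left(-35\right) \left(-156\right) \left(- 3 \left(-5\right)^{2}\right) = 5460 \left(\left(-3\right) 25\right) = 5460 \left(-75\right) = -409500$)
$\frac{q{\left(803 \right)} + I}{3737707 + 4522288} = \frac{-557 - 409500}{3737707 + 4522288} = - \frac{410057}{8259995}$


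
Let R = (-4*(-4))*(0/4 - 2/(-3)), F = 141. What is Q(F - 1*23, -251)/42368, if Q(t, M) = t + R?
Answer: 193/63552 ≈ 0.0030369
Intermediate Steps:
R = 32/3 (R = 16*(0*(¼) - 2*(-⅓)) = 16*(0 + ⅔) = 16*(⅔) = 32/3 ≈ 10.667)
Q(t, M) = 32/3 + t (Q(t, M) = t + 32/3 = 32/3 + t)
Q(F - 1*23, -251)/42368 = (32/3 + (141 - 1*23))/42368 = (32/3 + (141 - 23))*(1/42368) = (32/3 + 118)*(1/42368) = (386/3)*(1/42368) = 193/63552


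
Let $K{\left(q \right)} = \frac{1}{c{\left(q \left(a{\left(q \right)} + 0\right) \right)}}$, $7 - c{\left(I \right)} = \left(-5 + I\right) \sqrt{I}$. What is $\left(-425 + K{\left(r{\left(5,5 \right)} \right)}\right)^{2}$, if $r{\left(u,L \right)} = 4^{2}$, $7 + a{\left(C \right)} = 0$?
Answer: $\frac{4 \left(295764300 \sqrt{7} + 69229906331 i\right)}{7 \left(936 \sqrt{7} + 219017 i\right)} \approx 1.8063 \cdot 10^{5} + 0.68645 i$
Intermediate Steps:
$a{\left(C \right)} = -7$ ($a{\left(C \right)} = -7 + 0 = -7$)
$c{\left(I \right)} = 7 - \sqrt{I} \left(-5 + I\right)$ ($c{\left(I \right)} = 7 - \left(-5 + I\right) \sqrt{I} = 7 - \sqrt{I} \left(-5 + I\right)$)
$r{\left(u,L \right)} = 16$
$K{\left(q \right)} = \frac{1}{7 - 7 \sqrt{7} \left(- q\right)^{\frac{3}{2}} + 5 \sqrt{7} \sqrt{- q}}$ ($K{\left(q \right)} = \frac{1}{7 - \left(q \left(-7 + 0\right)\right)^{\frac{3}{2}} + 5 \sqrt{q \left(-7 + 0\right)}} = \frac{1}{7 - \left(q \left(-7\right)\right)^{\frac{3}{2}} + 5 \sqrt{q \left(-7\right)}} = \frac{1}{7 - \left(- 7 q\right)^{\frac{3}{2}} + 5 \sqrt{- 7 q}} = \frac{1}{7 - 7 \sqrt{7} \left(- q\right)^{\frac{3}{2}} + 5 \sqrt{7} \sqrt{- q}}$)
$\left(-425 + K{\left(r{\left(5,5 \right)} \right)}\right)^{2} = \left(-425 + \frac{1}{7 - 7 \sqrt{7} \left(\left(-1\right) 16\right)^{\frac{3}{2}} + 5 \sqrt{7} \sqrt{\left(-1\right) 16}}\right)^{2} = \left(-425 + \frac{1}{7 - 7 \sqrt{7} \left(-16\right)^{\frac{3}{2}} + 5 \sqrt{7} \sqrt{-16}}\right)^{2} = \left(-425 + \frac{1}{7 - 7 \sqrt{7} \left(- 64 i\right) + 5 \sqrt{7} \cdot 4 i}\right)^{2} = \left(-425 + \frac{1}{7 + 448 i \sqrt{7} + 20 i \sqrt{7}}\right)^{2} = \left(-425 + \frac{1}{7 + 468 i \sqrt{7}}\right)^{2}$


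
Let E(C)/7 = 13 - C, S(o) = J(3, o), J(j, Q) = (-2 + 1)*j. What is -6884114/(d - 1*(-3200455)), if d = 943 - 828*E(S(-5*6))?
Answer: -3442057/1554331 ≈ -2.2145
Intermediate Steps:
J(j, Q) = -j
S(o) = -3 (S(o) = -1*3 = -3)
E(C) = 91 - 7*C (E(C) = 7*(13 - C) = 91 - 7*C)
d = -91793 (d = 943 - 828*(91 - 7*(-3)) = 943 - 828*(91 + 21) = 943 - 828*112 = 943 - 92736 = -91793)
-6884114/(d - 1*(-3200455)) = -6884114/(-91793 - 1*(-3200455)) = -6884114/(-91793 + 3200455) = -6884114/3108662 = -6884114*1/3108662 = -3442057/1554331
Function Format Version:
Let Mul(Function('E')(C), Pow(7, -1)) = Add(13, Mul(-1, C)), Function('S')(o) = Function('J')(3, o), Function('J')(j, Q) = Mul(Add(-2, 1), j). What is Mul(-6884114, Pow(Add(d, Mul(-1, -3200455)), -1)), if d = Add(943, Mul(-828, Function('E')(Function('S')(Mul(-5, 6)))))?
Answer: Rational(-3442057, 1554331) ≈ -2.2145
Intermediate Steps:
Function('J')(j, Q) = Mul(-1, j)
Function('S')(o) = -3 (Function('S')(o) = Mul(-1, 3) = -3)
Function('E')(C) = Add(91, Mul(-7, C)) (Function('E')(C) = Mul(7, Add(13, Mul(-1, C))) = Add(91, Mul(-7, C)))
d = -91793 (d = Add(943, Mul(-828, Add(91, Mul(-7, -3)))) = Add(943, Mul(-828, Add(91, 21))) = Add(943, Mul(-828, 112)) = Add(943, -92736) = -91793)
Mul(-6884114, Pow(Add(d, Mul(-1, -3200455)), -1)) = Mul(-6884114, Pow(Add(-91793, Mul(-1, -3200455)), -1)) = Mul(-6884114, Pow(Add(-91793, 3200455), -1)) = Mul(-6884114, Pow(3108662, -1)) = Mul(-6884114, Rational(1, 3108662)) = Rational(-3442057, 1554331)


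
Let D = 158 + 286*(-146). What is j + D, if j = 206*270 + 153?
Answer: 14175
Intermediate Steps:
D = -41598 (D = 158 - 41756 = -41598)
j = 55773 (j = 55620 + 153 = 55773)
j + D = 55773 - 41598 = 14175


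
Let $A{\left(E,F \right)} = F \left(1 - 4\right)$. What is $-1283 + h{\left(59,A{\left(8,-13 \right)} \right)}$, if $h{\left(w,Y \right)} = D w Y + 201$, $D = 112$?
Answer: $256630$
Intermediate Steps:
$A{\left(E,F \right)} = - 3 F$ ($A{\left(E,F \right)} = F \left(-3\right) = - 3 F$)
$h{\left(w,Y \right)} = 201 + 112 Y w$ ($h{\left(w,Y \right)} = 112 w Y + 201 = 112 Y w + 201 = 201 + 112 Y w$)
$-1283 + h{\left(59,A{\left(8,-13 \right)} \right)} = -1283 + \left(201 + 112 \left(\left(-3\right) \left(-13\right)\right) 59\right) = -1283 + \left(201 + 112 \cdot 39 \cdot 59\right) = -1283 + \left(201 + 257712\right) = -1283 + 257913 = 256630$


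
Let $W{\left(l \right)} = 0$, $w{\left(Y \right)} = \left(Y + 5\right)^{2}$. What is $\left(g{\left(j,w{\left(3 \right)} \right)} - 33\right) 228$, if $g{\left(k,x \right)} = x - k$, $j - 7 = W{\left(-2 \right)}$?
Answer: $5472$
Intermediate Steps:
$w{\left(Y \right)} = \left(5 + Y\right)^{2}$
$j = 7$ ($j = 7 + 0 = 7$)
$\left(g{\left(j,w{\left(3 \right)} \right)} - 33\right) 228 = \left(\left(\left(5 + 3\right)^{2} - 7\right) - 33\right) 228 = \left(\left(8^{2} - 7\right) - 33\right) 228 = \left(\left(64 - 7\right) - 33\right) 228 = \left(57 - 33\right) 228 = 24 \cdot 228 = 5472$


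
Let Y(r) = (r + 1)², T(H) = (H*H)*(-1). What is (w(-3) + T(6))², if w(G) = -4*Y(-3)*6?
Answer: 17424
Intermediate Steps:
T(H) = -H² (T(H) = H²*(-1) = -H²)
Y(r) = (1 + r)²
w(G) = -96 (w(G) = -4*(1 - 3)²*6 = -4*(-2)²*6 = -4*4*6 = -16*6 = -96)
(w(-3) + T(6))² = (-96 - 1*6²)² = (-96 - 1*36)² = (-96 - 36)² = (-132)² = 17424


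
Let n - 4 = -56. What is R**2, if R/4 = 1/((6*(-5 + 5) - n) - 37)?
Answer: 16/225 ≈ 0.071111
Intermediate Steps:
n = -52 (n = 4 - 56 = -52)
R = 4/15 (R = 4/((6*(-5 + 5) - 1*(-52)) - 37) = 4/((6*0 + 52) - 37) = 4/((0 + 52) - 37) = 4/(52 - 37) = 4/15 ≈ 0.26667)
R**2 = (4/15)**2 = 16/225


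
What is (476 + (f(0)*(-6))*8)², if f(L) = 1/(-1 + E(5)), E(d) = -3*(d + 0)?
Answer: 229441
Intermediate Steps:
E(d) = -3*d
f(L) = -1/16 (f(L) = 1/(-1 - 3*5) = 1/(-1 - 15) = 1/(-16) = -1/16)
(476 + (f(0)*(-6))*8)² = (476 - 1/16*(-6)*8)² = (476 + (3/8)*8)² = (476 + 3)² = 479² = 229441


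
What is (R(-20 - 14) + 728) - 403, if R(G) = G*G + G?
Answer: 1447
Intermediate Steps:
R(G) = G + G² (R(G) = G² + G = G + G²)
(R(-20 - 14) + 728) - 403 = ((-20 - 14)*(1 + (-20 - 14)) + 728) - 403 = (-34*(1 - 34) + 728) - 403 = (-34*(-33) + 728) - 403 = (1122 + 728) - 403 = 1850 - 403 = 1447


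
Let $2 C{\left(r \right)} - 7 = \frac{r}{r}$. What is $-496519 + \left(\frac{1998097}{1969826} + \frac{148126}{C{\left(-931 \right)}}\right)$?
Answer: $- \frac{452554213039}{984913} \approx -4.5949 \cdot 10^{5}$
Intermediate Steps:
$C{\left(r \right)} = 4$ ($C{\left(r \right)} = \frac{7}{2} + \frac{r \frac{1}{r}}{2} = \frac{7}{2} + \frac{1}{2} \cdot 1 = \frac{7}{2} + \frac{1}{2} = 4$)
$-496519 + \left(\frac{1998097}{1969826} + \frac{148126}{C{\left(-931 \right)}}\right) = -496519 + \left(\frac{1998097}{1969826} + \frac{148126}{4}\right) = -496519 + \left(1998097 \cdot \frac{1}{1969826} + 148126 \cdot \frac{1}{4}\right) = -496519 + \left(\frac{1998097}{1969826} + \frac{74063}{2}\right) = -496519 + \frac{36473804808}{984913} = - \frac{452554213039}{984913}$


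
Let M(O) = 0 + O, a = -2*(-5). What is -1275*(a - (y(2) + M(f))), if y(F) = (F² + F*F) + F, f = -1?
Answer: -1275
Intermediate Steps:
a = 10
M(O) = O
y(F) = F + 2*F² (y(F) = (F² + F²) + F = 2*F² + F = F + 2*F²)
-1275*(a - (y(2) + M(f))) = -1275*(10 - (2*(1 + 2*2) - 1)) = -1275*(10 - (2*(1 + 4) - 1)) = -1275*(10 - (2*5 - 1)) = -1275*(10 - (10 - 1)) = -1275*(10 - 1*9) = -1275*(10 - 9) = -1275*1 = -1275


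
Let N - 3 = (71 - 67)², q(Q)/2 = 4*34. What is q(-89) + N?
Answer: 291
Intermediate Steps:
q(Q) = 272 (q(Q) = 2*(4*34) = 2*136 = 272)
N = 19 (N = 3 + (71 - 67)² = 3 + 4² = 3 + 16 = 19)
q(-89) + N = 272 + 19 = 291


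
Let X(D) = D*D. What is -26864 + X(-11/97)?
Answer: -252763255/9409 ≈ -26864.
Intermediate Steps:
X(D) = D²
-26864 + X(-11/97) = -26864 + (-11/97)² = -26864 + 121/9409 = -252763255/9409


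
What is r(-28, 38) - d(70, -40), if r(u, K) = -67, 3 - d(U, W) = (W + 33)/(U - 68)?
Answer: -147/2 ≈ -73.500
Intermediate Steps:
d(U, W) = 3 - (33 + W)/(-68 + U) (d(U, W) = 3 - (W + 33)/(U - 68) = 3 - (33 + W)/(-68 + U))
r(-28, 38) - d(70, -40) = -67 - (-237 - 1*(-40) + 3*70)/(-68 + 70) = -67 - (-237 + 40 + 210)/2 = -67 - 13/2 = -147/2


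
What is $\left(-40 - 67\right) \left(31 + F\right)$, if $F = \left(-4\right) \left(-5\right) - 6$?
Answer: $-4815$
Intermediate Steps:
$F = 14$ ($F = 20 - 6 = 14$)
$\left(-40 - 67\right) \left(31 + F\right) = \left(-40 - 67\right) \left(31 + 14\right) = \left(-107\right) 45 = -4815$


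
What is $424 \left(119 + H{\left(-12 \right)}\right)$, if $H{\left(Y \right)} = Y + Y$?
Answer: $40280$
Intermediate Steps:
$H{\left(Y \right)} = 2 Y$
$424 \left(119 + H{\left(-12 \right)}\right) = 424 \left(119 + 2 \left(-12\right)\right) = 424 \left(119 - 24\right) = 424 \cdot 95 = 40280$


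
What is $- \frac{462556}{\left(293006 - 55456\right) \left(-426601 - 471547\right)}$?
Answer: $\frac{115639}{53338764350} \approx 2.168 \cdot 10^{-6}$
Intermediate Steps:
$- \frac{462556}{\left(293006 - 55456\right) \left(-426601 - 471547\right)} = - \frac{462556}{237550 \left(-898148\right)} = - \frac{462556}{-213355057400} = \left(-462556\right) \left(- \frac{1}{213355057400}\right) = \frac{115639}{53338764350}$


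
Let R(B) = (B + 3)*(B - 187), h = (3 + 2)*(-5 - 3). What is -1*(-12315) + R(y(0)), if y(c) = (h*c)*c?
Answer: 11754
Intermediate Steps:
h = -40 (h = 5*(-8) = -40)
y(c) = -40*c² (y(c) = (-40*c)*c = -40*c²)
R(B) = (-187 + B)*(3 + B) (R(B) = (3 + B)*(-187 + B) = (-187 + B)*(3 + B))
-1*(-12315) + R(y(0)) = -1*(-12315) + (-561 + (-40*0²)² - (-7360)*0²) = 12315 + (-561 + (-40*0)² - (-7360)*0) = 12315 + (-561 + 0² - 184*0) = 12315 + (-561 + 0 + 0) = 12315 - 561 = 11754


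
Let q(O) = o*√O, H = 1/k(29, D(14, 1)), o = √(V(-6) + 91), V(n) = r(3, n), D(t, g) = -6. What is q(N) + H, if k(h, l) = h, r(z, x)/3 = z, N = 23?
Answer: 1/29 + 10*√23 ≈ 47.993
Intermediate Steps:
r(z, x) = 3*z
V(n) = 9 (V(n) = 3*3 = 9)
o = 10 (o = √(9 + 91) = √100 = 10)
H = 1/29 ≈ 0.034483
q(O) = 10*√O
q(N) + H = 10*√23 + 1/29 = 1/29 + 10*√23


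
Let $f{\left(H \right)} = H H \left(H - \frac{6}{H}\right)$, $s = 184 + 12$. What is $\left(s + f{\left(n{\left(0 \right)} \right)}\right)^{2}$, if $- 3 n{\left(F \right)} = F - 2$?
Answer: $\frac{26956864}{729} \approx 36978.0$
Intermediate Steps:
$n{\left(F \right)} = \frac{2}{3} - \frac{F}{3}$ ($n{\left(F \right)} = - \frac{F - 2}{3} = - \frac{-2 + F}{3} = \frac{2}{3} - \frac{F}{3}$)
$s = 196$
$f{\left(H \right)} = H^{2} \left(H - \frac{6}{H}\right)$
$\left(s + f{\left(n{\left(0 \right)} \right)}\right)^{2} = \left(196 + \left(\frac{2}{3} - 0\right) \left(-6 + \left(\frac{2}{3} - 0\right)^{2}\right)\right)^{2} = \left(196 + \left(\frac{2}{3} + 0\right) \left(-6 + \left(\frac{2}{3} + 0\right)^{2}\right)\right)^{2} = \left(196 + \frac{2 \left(-6 + \left(\frac{2}{3}\right)^{2}\right)}{3}\right)^{2} = \left(196 + \frac{2 \left(-6 + \frac{4}{9}\right)}{3}\right)^{2} = \left(196 + \frac{2}{3} \left(- \frac{50}{9}\right)\right)^{2} = \left(196 - \frac{100}{27}\right)^{2} = \left(\frac{5192}{27}\right)^{2} = \frac{26956864}{729}$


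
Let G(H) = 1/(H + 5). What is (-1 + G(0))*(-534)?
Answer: 2136/5 ≈ 427.20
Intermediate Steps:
G(H) = 1/(5 + H)
(-1 + G(0))*(-534) = (-1 + 1/(5 + 0))*(-534) = (-1 + 1/5)*(-534) = (-1 + ⅕)*(-534) = -⅘*(-534) = 2136/5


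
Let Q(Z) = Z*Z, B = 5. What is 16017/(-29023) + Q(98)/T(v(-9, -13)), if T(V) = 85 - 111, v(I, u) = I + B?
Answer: -139576667/377299 ≈ -369.94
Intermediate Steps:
v(I, u) = 5 + I (v(I, u) = I + 5 = 5 + I)
T(V) = -26
Q(Z) = Z²
16017/(-29023) + Q(98)/T(v(-9, -13)) = 16017/(-29023) + 98²/(-26) = 16017*(-1/29023) + 9604*(-1/26) = -16017/29023 - 4802/13 = -139576667/377299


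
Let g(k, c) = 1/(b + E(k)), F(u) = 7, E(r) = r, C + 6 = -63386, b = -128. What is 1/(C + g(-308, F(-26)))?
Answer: -436/27638913 ≈ -1.5775e-5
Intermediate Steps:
C = -63392 (C = -6 - 63386 = -63392)
g(k, c) = 1/(-128 + k)
1/(C + g(-308, F(-26))) = 1/(-63392 + 1/(-128 - 308)) = 1/(-63392 + 1/(-436)) = 1/(-63392 - 1/436) = 1/(-27638913/436) = -436/27638913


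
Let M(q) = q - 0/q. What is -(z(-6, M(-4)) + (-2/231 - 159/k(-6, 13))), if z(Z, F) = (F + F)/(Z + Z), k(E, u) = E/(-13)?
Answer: 158855/462 ≈ 343.84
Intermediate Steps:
k(E, u) = -E/13 (k(E, u) = E*(-1/13) = -E/13)
M(q) = q (M(q) = q - 1*0 = q + 0 = q)
z(Z, F) = F/Z (z(Z, F) = (2*F)/((2*Z)) = (2*F)*(1/(2*Z)) = F/Z)
-(z(-6, M(-4)) + (-2/231 - 159/k(-6, 13))) = -(-4/(-6) + (-2/231 - 159/((-1/13*(-6))))) = -(-4*(-1/6) + (-2*1/231 - 159/6/13)) = -(2/3 + (-2/231 - 159*13/6)) = -(2/3 + (-2/231 - 689/2)) = -(2/3 - 159163/462) = -1*(-158855/462) = 158855/462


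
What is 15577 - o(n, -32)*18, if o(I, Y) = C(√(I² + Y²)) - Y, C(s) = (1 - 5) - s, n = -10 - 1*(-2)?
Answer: 15073 + 144*√17 ≈ 15667.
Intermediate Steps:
n = -8 (n = -10 + 2 = -8)
C(s) = -4 - s
o(I, Y) = -4 - Y - √(I² + Y²) (o(I, Y) = (-4 - √(I² + Y²)) - Y = -4 - Y - √(I² + Y²))
15577 - o(n, -32)*18 = 15577 - (-4 - 1*(-32) - √((-8)² + (-32)²))*18 = 15577 - (-4 + 32 - √(64 + 1024))*18 = 15577 - (-4 + 32 - √1088)*18 = 15577 - (-4 + 32 - 8*√17)*18 = 15577 - (28 - 8*√17)*18 = 15577 - (504 - 144*√17) = 15577 + (-504 + 144*√17) = 15073 + 144*√17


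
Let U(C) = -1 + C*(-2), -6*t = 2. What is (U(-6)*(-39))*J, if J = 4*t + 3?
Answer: -715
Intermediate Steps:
t = -1/3 (t = -1/6*2 = -1/3 ≈ -0.33333)
U(C) = -1 - 2*C
J = 5/3 (J = 4*(-1/3) + 3 = -4/3 + 3 = 5/3 ≈ 1.6667)
(U(-6)*(-39))*J = ((-1 - 2*(-6))*(-39))*(5/3) = ((-1 + 12)*(-39))*(5/3) = (11*(-39))*(5/3) = -429*5/3 = -715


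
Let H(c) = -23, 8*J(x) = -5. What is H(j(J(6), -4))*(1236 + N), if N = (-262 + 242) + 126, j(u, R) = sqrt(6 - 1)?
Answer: -30866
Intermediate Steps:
J(x) = -5/8 (J(x) = (1/8)*(-5) = -5/8)
j(u, R) = sqrt(5)
N = 106 (N = -20 + 126 = 106)
H(j(J(6), -4))*(1236 + N) = -23*(1236 + 106) = -23*1342 = -30866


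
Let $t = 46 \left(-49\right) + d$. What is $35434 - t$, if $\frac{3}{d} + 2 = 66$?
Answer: $\frac{2412029}{64} \approx 37688.0$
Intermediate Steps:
$d = \frac{3}{64}$ ($d = \frac{3}{-2 + 66} = \frac{3}{64} \approx 0.046875$)
$t = - \frac{144253}{64}$ ($t = 46 \left(-49\right) + \frac{3}{64} = -2254 + \frac{3}{64} = - \frac{144253}{64} \approx -2254.0$)
$35434 - t = 35434 - - \frac{144253}{64} = 35434 + \frac{144253}{64} = \frac{2412029}{64}$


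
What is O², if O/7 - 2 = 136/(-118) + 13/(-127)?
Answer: 1527324561/56145049 ≈ 27.203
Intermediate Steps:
O = 39081/7493 (O = 14 + 7*(136/(-118) + 13/(-127)) = 14 + 7*(136*(-1/118) + 13*(-1/127)) = 14 + 7*(-68/59 - 13/127) = 14 + 7*(-9403/7493) = 14 - 65821/7493 = 39081/7493 ≈ 5.2157)
O² = (39081/7493)² = 1527324561/56145049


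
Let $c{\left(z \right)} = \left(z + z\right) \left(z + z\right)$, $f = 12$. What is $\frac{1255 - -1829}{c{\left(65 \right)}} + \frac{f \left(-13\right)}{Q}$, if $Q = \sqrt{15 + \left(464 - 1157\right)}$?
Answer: $\frac{771}{4225} + \frac{26 i \sqrt{678}}{113} \approx 0.18249 + 5.9911 i$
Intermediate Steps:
$c{\left(z \right)} = 4 z^{2}$ ($c{\left(z \right)} = 2 z 2 z = 4 z^{2}$)
$Q = i \sqrt{678}$ ($Q = \sqrt{15 - 693} = \sqrt{-678} = i \sqrt{678} \approx 26.038 i$)
$\frac{1255 - -1829}{c{\left(65 \right)}} + \frac{f \left(-13\right)}{Q} = \frac{1255 - -1829}{4 \cdot 65^{2}} + \frac{12 \left(-13\right)}{i \sqrt{678}} = \frac{1255 + 1829}{4 \cdot 4225} - 156 \left(- \frac{i \sqrt{678}}{678}\right) = \frac{3084}{16900} + \frac{26 i \sqrt{678}}{113} = 3084 \cdot \frac{1}{16900} + \frac{26 i \sqrt{678}}{113} = \frac{771}{4225} + \frac{26 i \sqrt{678}}{113}$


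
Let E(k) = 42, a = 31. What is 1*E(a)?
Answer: 42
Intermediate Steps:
1*E(a) = 1*42 = 42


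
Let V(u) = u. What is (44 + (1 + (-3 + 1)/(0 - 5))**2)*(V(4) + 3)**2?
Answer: 56301/25 ≈ 2252.0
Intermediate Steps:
(44 + (1 + (-3 + 1)/(0 - 5))**2)*(V(4) + 3)**2 = (44 + (1 + (-3 + 1)/(0 - 5))**2)*(4 + 3)**2 = (44 + (1 - 2/(-5))**2)*7**2 = (44 + (1 - 2*(-1/5))**2)*49 = (44 + (1 + 2/5)**2)*49 = (44 + (7/5)**2)*49 = (44 + 49/25)*49 = (1149/25)*49 = 56301/25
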